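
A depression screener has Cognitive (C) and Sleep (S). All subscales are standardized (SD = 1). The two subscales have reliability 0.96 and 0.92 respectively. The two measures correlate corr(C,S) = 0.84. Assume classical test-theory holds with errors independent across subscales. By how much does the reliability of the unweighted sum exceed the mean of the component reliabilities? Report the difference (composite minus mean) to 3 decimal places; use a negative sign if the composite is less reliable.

Var(sum) = 2 + 1.68 = 3.68; true-score variance = 1.88 + 1.68 = 3.56; composite reliability = 0.9674.
Mean component reliability = 0.9400.
Difference = 0.9674 − 0.9400 = 0.027.

0.027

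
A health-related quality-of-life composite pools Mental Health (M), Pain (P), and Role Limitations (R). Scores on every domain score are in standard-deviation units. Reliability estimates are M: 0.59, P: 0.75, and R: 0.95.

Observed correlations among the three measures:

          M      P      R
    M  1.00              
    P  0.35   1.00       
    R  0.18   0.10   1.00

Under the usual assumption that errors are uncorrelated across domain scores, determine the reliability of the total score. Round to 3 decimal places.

Var(M+P+R) = 3 + 2·[0.35 + 0.18 + 0.10] = 3 + 1.26 = 4.26.
Because errors are independent across components, Cov(Tᵢ,Tⱼ) = Cov(Xᵢ,Xⱼ); the off-diagonal part of the true-score variance is the same as above.
True-score variance = [0.59 + 0.75 + 0.95] + 1.26 = 2.29 + 1.26 = 3.55.
Reliability = 3.55 / 4.26 = 0.833.

0.833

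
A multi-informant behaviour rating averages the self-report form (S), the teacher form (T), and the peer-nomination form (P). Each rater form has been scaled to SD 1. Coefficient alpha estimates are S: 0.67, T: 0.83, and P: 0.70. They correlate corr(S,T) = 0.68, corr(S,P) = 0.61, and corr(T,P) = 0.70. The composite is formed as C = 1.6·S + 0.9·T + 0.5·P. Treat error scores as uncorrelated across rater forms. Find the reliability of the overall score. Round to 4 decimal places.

0.8528

Var(C) = 1.6² + 0.9² + 0.5² + 2·[1.44·0.68 + 0.8·0.61 + 0.45·0.70] = 3.62 + 3.5644 = 7.1844.
With uncorrelated errors the cross-covariances are all true-score covariance, so they carry over unchanged; only the diagonal terms shrink to ρᵢσᵢ².
True-score variance = [1.6²·0.67 + 0.9²·0.83 + 0.5²·0.70] + 3.5644 = 2.5625 + 3.5644 = 6.1269.
Reliability = 6.1269 / 7.1844 = 0.8528.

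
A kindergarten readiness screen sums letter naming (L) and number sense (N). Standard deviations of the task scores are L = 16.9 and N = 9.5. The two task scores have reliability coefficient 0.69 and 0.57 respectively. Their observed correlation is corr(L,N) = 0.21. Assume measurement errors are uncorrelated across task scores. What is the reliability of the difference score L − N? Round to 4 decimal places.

0.5871

Var(L−N) = 16.9² + 9.5² − 2·16.9·9.5·0.21 = 375.86 − 67.431 = 308.429.
Because errors are independent across components, Cov(Tᵢ,Tⱼ) = Cov(Xᵢ,Xⱼ); the off-diagonal part of the true-score variance is the same as above.
True-score variance = [16.9²·0.69 + 9.5²·0.57] − 67.431 = 248.513 − 67.431 = 181.082.
Reliability = 181.082 / 308.429 = 0.5871.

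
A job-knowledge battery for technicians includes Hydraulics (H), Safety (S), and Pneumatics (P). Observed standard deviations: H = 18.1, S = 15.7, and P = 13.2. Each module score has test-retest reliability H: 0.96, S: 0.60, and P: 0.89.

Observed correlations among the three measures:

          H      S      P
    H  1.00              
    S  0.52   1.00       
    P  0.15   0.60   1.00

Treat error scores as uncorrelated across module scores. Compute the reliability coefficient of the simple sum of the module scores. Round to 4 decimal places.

Var(H+S+P) = 18.1² + 15.7² + 13.2² + 2·[18.1·15.7·0.52 + 18.1·13.2·0.15 + 15.7·13.2·0.60] = 748.34 + 615.901 = 1364.24.
Because errors are independent across components, Cov(Tᵢ,Tⱼ) = Cov(Xᵢ,Xⱼ); the off-diagonal part of the true-score variance is the same as above.
True-score variance = [18.1²·0.96 + 15.7²·0.60 + 13.2²·0.89] + 615.901 = 617.473 + 615.901 = 1233.37.
Reliability = 1233.37 / 1364.24 = 0.9041.

0.9041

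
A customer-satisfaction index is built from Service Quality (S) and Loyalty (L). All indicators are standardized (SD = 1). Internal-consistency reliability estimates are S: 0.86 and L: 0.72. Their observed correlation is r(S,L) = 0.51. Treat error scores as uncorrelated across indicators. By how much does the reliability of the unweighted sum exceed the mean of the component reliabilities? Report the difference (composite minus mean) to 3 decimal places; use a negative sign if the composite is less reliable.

0.071

Var(sum) = 2 + 1.02 = 3.02; true-score variance = 1.58 + 1.02 = 2.6; composite reliability = 0.8609.
Mean component reliability = 0.7900.
Difference = 0.8609 − 0.7900 = 0.071.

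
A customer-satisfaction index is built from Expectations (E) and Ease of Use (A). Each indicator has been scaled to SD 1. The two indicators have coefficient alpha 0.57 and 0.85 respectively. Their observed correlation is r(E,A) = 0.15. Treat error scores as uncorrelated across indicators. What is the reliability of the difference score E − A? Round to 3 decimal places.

Var(E−A) = 1 + 1 − 2·0.15 = 2 − 0.3 = 1.7.
Because errors are independent across components, Cov(Tᵢ,Tⱼ) = Cov(Xᵢ,Xⱼ); the off-diagonal part of the true-score variance is the same as above.
True-score variance = [0.57 + 0.85] − 0.3 = 1.42 − 0.3 = 1.12.
Reliability = 1.12 / 1.7 = 0.659.

0.659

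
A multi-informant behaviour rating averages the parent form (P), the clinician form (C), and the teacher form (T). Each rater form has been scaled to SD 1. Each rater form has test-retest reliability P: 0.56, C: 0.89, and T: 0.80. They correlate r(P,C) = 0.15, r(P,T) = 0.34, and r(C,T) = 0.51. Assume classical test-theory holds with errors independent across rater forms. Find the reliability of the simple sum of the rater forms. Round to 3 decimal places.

0.850

Var(P+C+T) = 3 + 2·[0.15 + 0.34 + 0.51] = 3 + 2 = 5.
Under uncorrelated errors the observed covariances equal the true-score covariances, so only the own-variance terms attenuate.
True-score variance = [0.56 + 0.89 + 0.80] + 2 = 2.25 + 2 = 4.25.
Reliability = 4.25 / 5 = 0.850.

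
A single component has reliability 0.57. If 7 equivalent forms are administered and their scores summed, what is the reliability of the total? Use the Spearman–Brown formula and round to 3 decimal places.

0.903

ρ_k = kρ / (1 + (k−1)ρ) = 7·0.57 / (1 + 6·0.57) = 3.990 / 4.420 = 0.903.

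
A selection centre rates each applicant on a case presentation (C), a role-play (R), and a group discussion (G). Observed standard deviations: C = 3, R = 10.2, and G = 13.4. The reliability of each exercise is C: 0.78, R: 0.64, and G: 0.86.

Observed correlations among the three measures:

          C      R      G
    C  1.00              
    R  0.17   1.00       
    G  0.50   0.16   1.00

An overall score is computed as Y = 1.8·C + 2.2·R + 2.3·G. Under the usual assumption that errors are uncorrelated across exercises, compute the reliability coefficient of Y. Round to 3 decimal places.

0.832

Var(Y) = 1.8²·3² + 2.2²·10.2² + 2.3²·13.4² + 2·[3.96·3·10.2·0.17 + 4.14·3·13.4·0.50 + 5.06·10.2·13.4·0.16] = 1482.59 + 428.94 = 1911.53.
With uncorrelated errors the cross-covariances are all true-score covariance, so they carry over unchanged; only the diagonal terms shrink to ρᵢσᵢ².
True-score variance = [1.8²·3²·0.78 + 2.2²·10.2²·0.64 + 2.3²·13.4²·0.86] + 428.94 = 1161.91 + 428.94 = 1590.85.
Reliability = 1590.85 / 1911.53 = 0.832.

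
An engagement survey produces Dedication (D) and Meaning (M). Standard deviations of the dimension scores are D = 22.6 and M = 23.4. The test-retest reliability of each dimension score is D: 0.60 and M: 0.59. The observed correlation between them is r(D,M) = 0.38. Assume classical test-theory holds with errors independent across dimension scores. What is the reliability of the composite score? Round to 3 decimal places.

0.706

Var(D+M) = 22.6² + 23.4² + 2·[22.6·23.4·0.38] = 1058.32 + 401.918 = 1460.24.
Because errors are independent across components, Cov(Tᵢ,Tⱼ) = Cov(Xᵢ,Xⱼ); the off-diagonal part of the true-score variance is the same as above.
True-score variance = [22.6²·0.60 + 23.4²·0.59] + 401.918 = 629.516 + 401.918 = 1031.43.
Reliability = 1031.43 / 1460.24 = 0.706.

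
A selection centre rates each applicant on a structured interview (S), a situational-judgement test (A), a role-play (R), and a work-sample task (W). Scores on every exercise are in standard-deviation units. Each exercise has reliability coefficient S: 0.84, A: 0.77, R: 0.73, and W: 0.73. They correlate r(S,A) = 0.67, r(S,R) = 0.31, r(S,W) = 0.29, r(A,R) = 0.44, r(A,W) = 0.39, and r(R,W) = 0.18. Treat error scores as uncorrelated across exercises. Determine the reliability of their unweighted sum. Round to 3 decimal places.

0.891

Var(S+A+R+W) = 4 + 2·[0.67 + 0.31 + 0.29 + 0.44 + 0.39 + 0.18] = 4 + 4.56 = 8.56.
With uncorrelated errors the cross-covariances are all true-score covariance, so they carry over unchanged; only the diagonal terms shrink to ρᵢσᵢ².
True-score variance = [0.84 + 0.77 + 0.73 + 0.73] + 4.56 = 3.07 + 4.56 = 7.63.
Reliability = 7.63 / 8.56 = 0.891.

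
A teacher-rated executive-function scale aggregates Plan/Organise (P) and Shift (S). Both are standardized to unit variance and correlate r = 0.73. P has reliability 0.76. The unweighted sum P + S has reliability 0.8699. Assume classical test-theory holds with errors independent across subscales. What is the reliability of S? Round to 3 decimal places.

Var(P+S) = 2 + 2·0.73 = 3.460.
True-score variance = ρ_P + ρ_S + 2·0.73, so 0.8699 = (0.76 + ρ_S + 1.46) / 3.460.
ρ_S = 0.8699·3.460 − 0.76 − 1.46 = 0.790.

0.790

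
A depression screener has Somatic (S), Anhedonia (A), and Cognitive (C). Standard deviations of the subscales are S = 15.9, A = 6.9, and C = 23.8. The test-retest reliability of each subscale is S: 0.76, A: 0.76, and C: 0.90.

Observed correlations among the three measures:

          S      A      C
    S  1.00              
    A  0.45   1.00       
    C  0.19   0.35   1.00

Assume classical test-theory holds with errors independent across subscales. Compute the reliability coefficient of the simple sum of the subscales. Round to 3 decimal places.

0.895

Var(S+A+C) = 15.9² + 6.9² + 23.8² + 2·[15.9·6.9·0.45 + 15.9·23.8·0.19 + 6.9·23.8·0.35] = 866.86 + 357.493 = 1224.35.
Because errors are independent across components, Cov(Tᵢ,Tⱼ) = Cov(Xᵢ,Xⱼ); the off-diagonal part of the true-score variance is the same as above.
True-score variance = [15.9²·0.76 + 6.9²·0.76 + 23.8²·0.90] + 357.493 = 738.115 + 357.493 = 1095.61.
Reliability = 1095.61 / 1224.35 = 0.895.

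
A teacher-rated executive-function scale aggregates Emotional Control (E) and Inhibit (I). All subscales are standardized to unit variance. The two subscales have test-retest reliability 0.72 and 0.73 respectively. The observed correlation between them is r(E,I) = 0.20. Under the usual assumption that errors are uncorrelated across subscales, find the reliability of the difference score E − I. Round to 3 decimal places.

Var(E−I) = 1 + 1 − 2·0.20 = 2 − 0.4 = 1.6.
With uncorrelated errors the cross-covariances are all true-score covariance, so they carry over unchanged; only the diagonal terms shrink to ρᵢσᵢ².
True-score variance = [0.72 + 0.73] − 0.4 = 1.45 − 0.4 = 1.05.
Reliability = 1.05 / 1.6 = 0.656.

0.656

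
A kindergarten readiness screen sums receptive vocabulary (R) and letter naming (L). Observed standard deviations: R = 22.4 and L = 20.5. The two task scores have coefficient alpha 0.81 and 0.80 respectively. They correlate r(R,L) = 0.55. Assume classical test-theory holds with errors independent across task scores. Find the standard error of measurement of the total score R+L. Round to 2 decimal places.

Var(total) = 922.01 + 505.12 = 1427.13.
True-score variance = 742.626 + 505.12 = 1247.75, so reliability = 0.8743.
Error variance = 1427.13 − 1247.75 = 179.384; SEM = √179.384 = 13.39.

13.39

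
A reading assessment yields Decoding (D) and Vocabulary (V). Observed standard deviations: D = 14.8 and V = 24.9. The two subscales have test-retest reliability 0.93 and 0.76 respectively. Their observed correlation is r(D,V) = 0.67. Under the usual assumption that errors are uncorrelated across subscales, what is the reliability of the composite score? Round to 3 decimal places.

Var(D+V) = 14.8² + 24.9² + 2·[14.8·24.9·0.67] = 839.05 + 493.817 = 1332.87.
Because errors are independent across components, Cov(Tᵢ,Tⱼ) = Cov(Xᵢ,Xⱼ); the off-diagonal part of the true-score variance is the same as above.
True-score variance = [14.8²·0.93 + 24.9²·0.76] + 493.817 = 674.915 + 493.817 = 1168.73.
Reliability = 1168.73 / 1332.87 = 0.877.

0.877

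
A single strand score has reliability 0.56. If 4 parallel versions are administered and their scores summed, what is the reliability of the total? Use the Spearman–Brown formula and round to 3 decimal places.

0.836

ρ_k = kρ / (1 + (k−1)ρ) = 4·0.56 / (1 + 3·0.56) = 2.240 / 2.680 = 0.836.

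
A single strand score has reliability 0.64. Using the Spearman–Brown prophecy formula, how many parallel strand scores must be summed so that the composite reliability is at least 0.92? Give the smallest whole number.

k ≥ ρ*(1−ρ₁)/(ρ₁(1−ρ*)) = 0.92·0.36 / (0.64·0.08) = 6.469.
Smallest integer k = 7.

7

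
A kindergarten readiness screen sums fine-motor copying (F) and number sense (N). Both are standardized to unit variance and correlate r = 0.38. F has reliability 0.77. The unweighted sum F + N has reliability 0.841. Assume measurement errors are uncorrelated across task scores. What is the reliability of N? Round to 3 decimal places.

0.791

Var(F+N) = 2 + 2·0.38 = 2.760.
True-score variance = ρ_F + ρ_N + 2·0.38, so 0.841 = (0.77 + ρ_N + 0.76) / 2.760.
ρ_N = 0.841·2.760 − 0.77 − 0.76 = 0.791.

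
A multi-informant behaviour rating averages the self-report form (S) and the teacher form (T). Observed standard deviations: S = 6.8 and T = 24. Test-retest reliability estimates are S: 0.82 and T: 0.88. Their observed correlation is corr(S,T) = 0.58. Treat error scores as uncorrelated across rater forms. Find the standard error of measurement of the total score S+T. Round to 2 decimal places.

Var(total) = 622.24 + 189.312 = 811.552.
True-score variance = 544.797 + 189.312 = 734.109, so reliability = 0.9046.
Error variance = 811.552 − 734.109 = 77.4432; SEM = √77.4432 = 8.80.

8.80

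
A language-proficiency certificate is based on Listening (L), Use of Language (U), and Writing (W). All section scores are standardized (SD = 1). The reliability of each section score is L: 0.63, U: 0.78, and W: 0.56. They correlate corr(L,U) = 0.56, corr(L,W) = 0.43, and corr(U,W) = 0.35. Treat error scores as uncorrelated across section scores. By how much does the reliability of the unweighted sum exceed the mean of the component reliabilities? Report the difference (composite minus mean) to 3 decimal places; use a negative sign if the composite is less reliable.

0.162

Var(sum) = 3 + 2.68 = 5.68; true-score variance = 1.97 + 2.68 = 4.65; composite reliability = 0.8187.
Mean component reliability = 0.6567.
Difference = 0.8187 − 0.6567 = 0.162.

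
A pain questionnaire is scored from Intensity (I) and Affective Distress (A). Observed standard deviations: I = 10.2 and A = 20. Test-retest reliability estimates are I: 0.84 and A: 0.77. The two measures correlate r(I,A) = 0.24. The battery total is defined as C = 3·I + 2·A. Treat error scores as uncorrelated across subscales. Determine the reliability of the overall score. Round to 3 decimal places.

0.834

Var(C) = 3²·10.2² + 2²·20² + 2·[6·10.2·20·0.24] = 2536.36 + 587.52 = 3123.88.
Under uncorrelated errors the observed covariances equal the true-score covariances, so only the own-variance terms attenuate.
True-score variance = [3²·10.2²·0.84 + 2²·20²·0.77] + 587.52 = 2018.54 + 587.52 = 2606.06.
Reliability = 2606.06 / 3123.88 = 0.834.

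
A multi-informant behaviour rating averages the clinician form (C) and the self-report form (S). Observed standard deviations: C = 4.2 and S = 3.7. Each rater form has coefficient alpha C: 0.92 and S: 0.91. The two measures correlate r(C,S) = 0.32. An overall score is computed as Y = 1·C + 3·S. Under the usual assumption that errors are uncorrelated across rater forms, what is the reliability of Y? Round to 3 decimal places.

Var(Y) = 4.2² + 3²·3.7² + 2·[3·4.2·3.7·0.32] = 140.85 + 29.8368 = 170.687.
Under uncorrelated errors the observed covariances equal the true-score covariances, so only the own-variance terms attenuate.
True-score variance = [4.2²·0.92 + 3²·3.7²·0.91] + 29.8368 = 128.35 + 29.8368 = 158.187.
Reliability = 158.187 / 170.687 = 0.927.

0.927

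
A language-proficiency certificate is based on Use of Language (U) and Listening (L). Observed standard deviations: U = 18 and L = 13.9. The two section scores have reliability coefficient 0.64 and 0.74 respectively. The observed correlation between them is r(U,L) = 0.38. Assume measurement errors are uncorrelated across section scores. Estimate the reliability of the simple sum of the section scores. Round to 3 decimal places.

Var(U+L) = 18² + 13.9² + 2·[18·13.9·0.38] = 517.21 + 190.152 = 707.362.
Because errors are independent across components, Cov(Tᵢ,Tⱼ) = Cov(Xᵢ,Xⱼ); the off-diagonal part of the true-score variance is the same as above.
True-score variance = [18²·0.64 + 13.9²·0.74] + 190.152 = 350.335 + 190.152 = 540.487.
Reliability = 540.487 / 707.362 = 0.764.

0.764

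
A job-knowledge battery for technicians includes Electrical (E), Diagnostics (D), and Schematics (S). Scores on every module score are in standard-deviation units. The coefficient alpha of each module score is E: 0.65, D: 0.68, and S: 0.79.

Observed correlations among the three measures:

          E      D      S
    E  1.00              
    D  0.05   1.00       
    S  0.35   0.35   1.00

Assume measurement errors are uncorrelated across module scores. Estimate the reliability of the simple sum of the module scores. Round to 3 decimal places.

Var(E+D+S) = 3 + 2·[0.05 + 0.35 + 0.35] = 3 + 1.5 = 4.5.
Because errors are independent across components, Cov(Tᵢ,Tⱼ) = Cov(Xᵢ,Xⱼ); the off-diagonal part of the true-score variance is the same as above.
True-score variance = [0.65 + 0.68 + 0.79] + 1.5 = 2.12 + 1.5 = 3.62.
Reliability = 3.62 / 4.5 = 0.804.

0.804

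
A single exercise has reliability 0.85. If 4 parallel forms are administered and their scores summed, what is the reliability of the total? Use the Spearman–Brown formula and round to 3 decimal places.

0.958

ρ_k = kρ / (1 + (k−1)ρ) = 4·0.85 / (1 + 3·0.85) = 3.400 / 3.550 = 0.958.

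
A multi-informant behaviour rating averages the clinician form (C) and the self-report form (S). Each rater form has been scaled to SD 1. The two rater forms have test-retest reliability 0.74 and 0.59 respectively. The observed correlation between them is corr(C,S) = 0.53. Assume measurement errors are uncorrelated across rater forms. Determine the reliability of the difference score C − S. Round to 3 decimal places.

0.287

Var(C−S) = 1 + 1 − 2·0.53 = 2 − 1.06 = 0.94.
With uncorrelated errors the cross-covariances are all true-score covariance, so they carry over unchanged; only the diagonal terms shrink to ρᵢσᵢ².
True-score variance = [0.74 + 0.59] − 1.06 = 1.33 − 1.06 = 0.27.
Reliability = 0.27 / 0.94 = 0.287.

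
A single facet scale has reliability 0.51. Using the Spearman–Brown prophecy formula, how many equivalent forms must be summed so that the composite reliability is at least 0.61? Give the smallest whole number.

k ≥ ρ*(1−ρ₁)/(ρ₁(1−ρ*)) = 0.61·0.49 / (0.51·0.39) = 1.503.
Smallest integer k = 2.

2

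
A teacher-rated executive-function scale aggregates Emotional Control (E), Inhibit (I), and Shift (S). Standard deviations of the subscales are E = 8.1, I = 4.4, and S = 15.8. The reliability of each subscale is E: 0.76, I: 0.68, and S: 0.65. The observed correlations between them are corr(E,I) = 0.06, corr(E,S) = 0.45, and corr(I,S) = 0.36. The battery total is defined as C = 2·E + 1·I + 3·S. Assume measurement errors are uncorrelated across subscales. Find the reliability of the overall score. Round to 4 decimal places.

0.7468

Var(C) = 2²·8.1² + 4.4² + 3²·15.8² + 2·[2·8.1·4.4·0.06 + 6·8.1·15.8·0.45 + 3·4.4·15.8·0.36] = 2528.56 + 849.809 = 3378.37.
Under uncorrelated errors the observed covariances equal the true-score covariances, so only the own-variance terms attenuate.
True-score variance = [2²·8.1²·0.76 + 4.4²·0.68 + 3²·15.8²·0.65] + 849.809 = 1673.01 + 849.809 = 2522.82.
Reliability = 2522.82 / 3378.37 = 0.7468.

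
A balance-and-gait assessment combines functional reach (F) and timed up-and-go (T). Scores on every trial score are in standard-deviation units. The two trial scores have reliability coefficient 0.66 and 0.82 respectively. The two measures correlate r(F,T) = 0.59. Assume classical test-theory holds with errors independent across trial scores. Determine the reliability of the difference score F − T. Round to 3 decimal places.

0.366

Var(F−T) = 1 + 1 − 2·0.59 = 2 − 1.18 = 0.82.
Because errors are independent across components, Cov(Tᵢ,Tⱼ) = Cov(Xᵢ,Xⱼ); the off-diagonal part of the true-score variance is the same as above.
True-score variance = [0.66 + 0.82] − 1.18 = 1.48 − 1.18 = 0.3.
Reliability = 0.3 / 0.82 = 0.366.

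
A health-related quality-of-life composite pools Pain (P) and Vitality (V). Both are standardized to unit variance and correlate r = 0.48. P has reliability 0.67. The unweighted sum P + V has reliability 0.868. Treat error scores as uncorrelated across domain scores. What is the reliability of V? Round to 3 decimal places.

0.939

Var(P+V) = 2 + 2·0.48 = 2.960.
True-score variance = ρ_P + ρ_V + 2·0.48, so 0.868 = (0.67 + ρ_V + 0.96) / 2.960.
ρ_V = 0.868·2.960 − 0.67 − 0.96 = 0.939.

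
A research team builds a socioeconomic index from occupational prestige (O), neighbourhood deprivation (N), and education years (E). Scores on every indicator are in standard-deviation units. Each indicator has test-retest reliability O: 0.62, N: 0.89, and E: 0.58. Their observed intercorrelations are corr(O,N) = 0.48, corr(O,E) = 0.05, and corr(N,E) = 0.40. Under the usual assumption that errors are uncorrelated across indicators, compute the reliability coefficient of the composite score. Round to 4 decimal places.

0.8128

Var(O+N+E) = 3 + 2·[0.48 + 0.05 + 0.40] = 3 + 1.86 = 4.86.
Under uncorrelated errors the observed covariances equal the true-score covariances, so only the own-variance terms attenuate.
True-score variance = [0.62 + 0.89 + 0.58] + 1.86 = 2.09 + 1.86 = 3.95.
Reliability = 3.95 / 4.86 = 0.8128.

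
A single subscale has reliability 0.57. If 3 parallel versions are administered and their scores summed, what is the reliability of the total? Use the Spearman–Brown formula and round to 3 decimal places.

0.799

ρ_k = kρ / (1 + (k−1)ρ) = 3·0.57 / (1 + 2·0.57) = 1.710 / 2.140 = 0.799.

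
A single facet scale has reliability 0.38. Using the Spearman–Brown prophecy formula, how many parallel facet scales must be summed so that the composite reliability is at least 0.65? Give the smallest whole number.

k ≥ ρ*(1−ρ₁)/(ρ₁(1−ρ*)) = 0.65·0.62 / (0.38·0.35) = 3.030.
Smallest integer k = 4.

4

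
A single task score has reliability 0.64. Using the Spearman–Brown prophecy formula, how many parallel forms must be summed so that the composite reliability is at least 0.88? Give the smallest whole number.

5

k ≥ ρ*(1−ρ₁)/(ρ₁(1−ρ*)) = 0.88·0.36 / (0.64·0.12) = 4.125.
Smallest integer k = 5.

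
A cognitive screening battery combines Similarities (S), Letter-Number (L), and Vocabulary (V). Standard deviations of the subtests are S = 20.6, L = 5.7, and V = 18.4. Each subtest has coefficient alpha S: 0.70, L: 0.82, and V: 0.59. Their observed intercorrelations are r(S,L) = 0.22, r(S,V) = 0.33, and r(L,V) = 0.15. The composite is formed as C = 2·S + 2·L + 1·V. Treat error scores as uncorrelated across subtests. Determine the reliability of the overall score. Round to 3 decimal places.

Var(C) = 2²·20.6² + 2²·5.7² + 18.4² + 2·[4·20.6·5.7·0.22 + 2·20.6·18.4·0.33 + 2·5.7·18.4·0.15] = 2165.96 + 769.92 = 2935.88.
With uncorrelated errors the cross-covariances are all true-score covariance, so they carry over unchanged; only the diagonal terms shrink to ρᵢσᵢ².
True-score variance = [2²·20.6²·0.70 + 2²·5.7²·0.82 + 18.4²·0.59] + 769.92 = 1494.53 + 769.92 = 2264.45.
Reliability = 2264.45 / 2935.88 = 0.771.

0.771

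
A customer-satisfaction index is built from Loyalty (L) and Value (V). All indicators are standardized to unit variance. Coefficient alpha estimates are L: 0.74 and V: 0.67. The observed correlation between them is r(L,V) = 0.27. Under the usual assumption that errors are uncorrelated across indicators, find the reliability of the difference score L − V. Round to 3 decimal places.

0.596

Var(L−V) = 1 + 1 − 2·0.27 = 2 − 0.54 = 1.46.
Under uncorrelated errors the observed covariances equal the true-score covariances, so only the own-variance terms attenuate.
True-score variance = [0.74 + 0.67] − 0.54 = 1.41 − 0.54 = 0.87.
Reliability = 0.87 / 1.46 = 0.596.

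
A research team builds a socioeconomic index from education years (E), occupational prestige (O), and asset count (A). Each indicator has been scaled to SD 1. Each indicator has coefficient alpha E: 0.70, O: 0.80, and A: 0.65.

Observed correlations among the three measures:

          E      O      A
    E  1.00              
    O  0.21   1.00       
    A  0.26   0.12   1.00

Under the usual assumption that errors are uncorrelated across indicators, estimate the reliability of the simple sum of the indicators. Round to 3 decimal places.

0.797

Var(E+O+A) = 3 + 2·[0.21 + 0.26 + 0.12] = 3 + 1.18 = 4.18.
Under uncorrelated errors the observed covariances equal the true-score covariances, so only the own-variance terms attenuate.
True-score variance = [0.70 + 0.80 + 0.65] + 1.18 = 2.15 + 1.18 = 3.33.
Reliability = 3.33 / 4.18 = 0.797.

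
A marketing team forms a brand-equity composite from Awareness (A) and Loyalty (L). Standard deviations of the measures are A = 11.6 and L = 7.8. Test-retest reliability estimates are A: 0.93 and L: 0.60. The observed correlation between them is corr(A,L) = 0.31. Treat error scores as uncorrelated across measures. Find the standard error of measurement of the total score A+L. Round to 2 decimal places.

5.81

Var(total) = 195.4 + 56.0976 = 251.498.
True-score variance = 161.645 + 56.0976 = 217.742, so reliability = 0.8658.
Error variance = 251.498 − 217.742 = 33.7552; SEM = √33.7552 = 5.81.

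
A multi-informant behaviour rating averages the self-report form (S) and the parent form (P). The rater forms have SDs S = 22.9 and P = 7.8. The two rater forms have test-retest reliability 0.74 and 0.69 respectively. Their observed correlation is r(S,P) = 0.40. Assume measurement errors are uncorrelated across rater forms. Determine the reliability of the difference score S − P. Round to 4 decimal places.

Var(S−P) = 22.9² + 7.8² − 2·22.9·7.8·0.40 = 585.25 − 142.896 = 442.354.
With uncorrelated errors the cross-covariances are all true-score covariance, so they carry over unchanged; only the diagonal terms shrink to ρᵢσᵢ².
True-score variance = [22.9²·0.74 + 7.8²·0.69] − 142.896 = 430.043 − 142.896 = 287.147.
Reliability = 287.147 / 442.354 = 0.6491.

0.6491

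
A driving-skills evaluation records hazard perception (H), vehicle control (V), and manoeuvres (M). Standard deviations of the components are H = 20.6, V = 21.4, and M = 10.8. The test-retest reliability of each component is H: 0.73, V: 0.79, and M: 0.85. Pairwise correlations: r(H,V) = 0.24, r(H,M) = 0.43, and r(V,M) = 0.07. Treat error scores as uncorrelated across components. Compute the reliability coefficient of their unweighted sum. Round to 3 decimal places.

Var(H+V+M) = 20.6² + 21.4² + 10.8² + 2·[20.6·21.4·0.24 + 20.6·10.8·0.43 + 21.4·10.8·0.07] = 998.96 + 435.293 = 1434.25.
Because errors are independent across components, Cov(Tᵢ,Tⱼ) = Cov(Xᵢ,Xⱼ); the off-diagonal part of the true-score variance is the same as above.
True-score variance = [20.6²·0.73 + 21.4²·0.79 + 10.8²·0.85] + 435.293 = 770.715 + 435.293 = 1206.01.
Reliability = 1206.01 / 1434.25 = 0.841.

0.841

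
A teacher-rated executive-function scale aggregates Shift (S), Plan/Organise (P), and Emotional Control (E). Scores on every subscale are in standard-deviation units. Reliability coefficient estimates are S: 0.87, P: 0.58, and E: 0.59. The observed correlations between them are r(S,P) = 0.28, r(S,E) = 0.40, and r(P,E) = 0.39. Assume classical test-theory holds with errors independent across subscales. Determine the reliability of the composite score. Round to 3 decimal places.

0.813

Var(S+P+E) = 3 + 2·[0.28 + 0.40 + 0.39] = 3 + 2.14 = 5.14.
Because errors are independent across components, Cov(Tᵢ,Tⱼ) = Cov(Xᵢ,Xⱼ); the off-diagonal part of the true-score variance is the same as above.
True-score variance = [0.87 + 0.58 + 0.59] + 2.14 = 2.04 + 2.14 = 4.18.
Reliability = 4.18 / 5.14 = 0.813.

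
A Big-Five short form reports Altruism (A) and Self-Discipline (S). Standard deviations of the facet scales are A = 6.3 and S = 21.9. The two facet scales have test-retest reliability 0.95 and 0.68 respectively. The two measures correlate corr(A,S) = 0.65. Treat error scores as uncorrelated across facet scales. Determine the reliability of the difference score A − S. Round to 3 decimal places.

0.543

Var(A−S) = 6.3² + 21.9² − 2·6.3·21.9·0.65 = 519.3 − 179.361 = 339.939.
With uncorrelated errors the cross-covariances are all true-score covariance, so they carry over unchanged; only the diagonal terms shrink to ρᵢσᵢ².
True-score variance = [6.3²·0.95 + 21.9²·0.68] − 179.361 = 363.84 − 179.361 = 184.479.
Reliability = 184.479 / 339.939 = 0.543.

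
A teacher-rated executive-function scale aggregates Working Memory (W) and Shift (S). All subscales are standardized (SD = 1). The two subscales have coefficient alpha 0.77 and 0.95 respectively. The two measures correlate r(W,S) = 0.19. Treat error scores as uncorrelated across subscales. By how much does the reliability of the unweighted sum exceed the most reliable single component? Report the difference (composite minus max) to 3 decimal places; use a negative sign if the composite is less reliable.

Var(sum) = 2 + 0.38 = 2.38; true-score variance = 1.72 + 0.38 = 2.1; composite reliability = 0.8824.
Max component reliability = 0.9500.
Difference = 0.8824 − 0.9500 = -0.068.

-0.068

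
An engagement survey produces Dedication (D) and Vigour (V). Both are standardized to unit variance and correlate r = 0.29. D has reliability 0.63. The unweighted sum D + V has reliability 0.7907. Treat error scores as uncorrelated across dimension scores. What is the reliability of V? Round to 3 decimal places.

0.830

Var(D+V) = 2 + 2·0.29 = 2.580.
True-score variance = ρ_D + ρ_V + 2·0.29, so 0.7907 = (0.63 + ρ_V + 0.58) / 2.580.
ρ_V = 0.7907·2.580 − 0.63 − 0.58 = 0.830.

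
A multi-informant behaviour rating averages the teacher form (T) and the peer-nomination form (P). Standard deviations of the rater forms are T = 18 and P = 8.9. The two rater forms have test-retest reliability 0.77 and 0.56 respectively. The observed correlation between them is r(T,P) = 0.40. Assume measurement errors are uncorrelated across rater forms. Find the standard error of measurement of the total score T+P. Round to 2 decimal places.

10.46

Var(total) = 403.21 + 128.16 = 531.37.
True-score variance = 293.838 + 128.16 = 421.998, so reliability = 0.7942.
Error variance = 531.37 − 421.998 = 109.372; SEM = √109.372 = 10.46.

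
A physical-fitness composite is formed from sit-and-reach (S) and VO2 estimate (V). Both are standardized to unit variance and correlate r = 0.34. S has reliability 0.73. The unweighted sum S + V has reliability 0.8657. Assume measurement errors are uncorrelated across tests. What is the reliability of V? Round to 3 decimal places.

0.910

Var(S+V) = 2 + 2·0.34 = 2.680.
True-score variance = ρ_S + ρ_V + 2·0.34, so 0.8657 = (0.73 + ρ_V + 0.68) / 2.680.
ρ_V = 0.8657·2.680 − 0.73 − 0.68 = 0.910.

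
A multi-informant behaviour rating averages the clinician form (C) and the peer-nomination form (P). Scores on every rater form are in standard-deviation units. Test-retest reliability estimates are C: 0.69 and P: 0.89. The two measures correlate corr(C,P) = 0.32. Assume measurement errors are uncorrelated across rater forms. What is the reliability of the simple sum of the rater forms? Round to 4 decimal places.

0.8409

Var(C+P) = 2 + 2·[0.32] = 2 + 0.64 = 2.64.
Under uncorrelated errors the observed covariances equal the true-score covariances, so only the own-variance terms attenuate.
True-score variance = [0.69 + 0.89] + 0.64 = 1.58 + 0.64 = 2.22.
Reliability = 2.22 / 2.64 = 0.8409.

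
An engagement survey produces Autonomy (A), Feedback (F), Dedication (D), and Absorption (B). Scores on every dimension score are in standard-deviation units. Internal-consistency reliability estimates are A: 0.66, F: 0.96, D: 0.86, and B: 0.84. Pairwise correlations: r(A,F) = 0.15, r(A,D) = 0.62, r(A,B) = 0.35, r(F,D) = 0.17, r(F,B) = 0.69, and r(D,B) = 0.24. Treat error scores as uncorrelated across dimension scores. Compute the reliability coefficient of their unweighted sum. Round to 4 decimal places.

0.9194

Var(A+F+D+B) = 4 + 2·[0.15 + 0.62 + 0.35 + 0.17 + 0.69 + 0.24] = 4 + 4.44 = 8.44.
With uncorrelated errors the cross-covariances are all true-score covariance, so they carry over unchanged; only the diagonal terms shrink to ρᵢσᵢ².
True-score variance = [0.66 + 0.96 + 0.86 + 0.84] + 4.44 = 3.32 + 4.44 = 7.76.
Reliability = 7.76 / 8.44 = 0.9194.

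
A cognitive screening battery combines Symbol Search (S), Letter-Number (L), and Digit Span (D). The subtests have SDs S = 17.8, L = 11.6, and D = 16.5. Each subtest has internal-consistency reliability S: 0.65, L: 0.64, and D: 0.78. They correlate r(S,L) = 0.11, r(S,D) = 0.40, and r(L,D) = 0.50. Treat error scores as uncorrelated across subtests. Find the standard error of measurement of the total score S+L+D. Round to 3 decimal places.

14.806

Var(total) = 723.65 + 471.786 = 1195.44.
True-score variance = 504.419 + 471.786 = 976.205, so reliability = 0.8166.
Error variance = 1195.44 − 976.205 = 219.231; SEM = √219.231 = 14.806.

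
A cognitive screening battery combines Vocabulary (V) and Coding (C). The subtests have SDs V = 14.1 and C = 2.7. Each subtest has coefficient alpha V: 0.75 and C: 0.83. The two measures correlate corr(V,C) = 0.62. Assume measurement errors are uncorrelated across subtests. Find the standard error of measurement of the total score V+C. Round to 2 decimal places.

Var(total) = 206.1 + 47.2068 = 253.307.
True-score variance = 155.158 + 47.2068 = 202.365, so reliability = 0.7989.
Error variance = 253.307 − 202.365 = 50.9418; SEM = √50.9418 = 7.14.

7.14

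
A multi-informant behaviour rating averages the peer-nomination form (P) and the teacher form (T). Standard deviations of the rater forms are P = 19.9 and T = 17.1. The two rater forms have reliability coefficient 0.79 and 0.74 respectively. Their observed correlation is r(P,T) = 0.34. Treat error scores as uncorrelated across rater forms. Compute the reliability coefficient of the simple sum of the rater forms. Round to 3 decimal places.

0.827

Var(P+T) = 19.9² + 17.1² + 2·[19.9·17.1·0.34] = 688.42 + 231.397 = 919.817.
With uncorrelated errors the cross-covariances are all true-score covariance, so they carry over unchanged; only the diagonal terms shrink to ρᵢσᵢ².
True-score variance = [19.9²·0.79 + 17.1²·0.74] + 231.397 = 529.231 + 231.397 = 760.629.
Reliability = 760.629 / 919.817 = 0.827.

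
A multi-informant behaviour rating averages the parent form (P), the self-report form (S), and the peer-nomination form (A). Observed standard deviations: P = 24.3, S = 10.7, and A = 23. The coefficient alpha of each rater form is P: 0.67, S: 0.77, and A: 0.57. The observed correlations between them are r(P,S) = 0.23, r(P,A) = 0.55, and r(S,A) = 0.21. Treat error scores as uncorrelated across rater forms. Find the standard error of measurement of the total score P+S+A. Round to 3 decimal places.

Var(total) = 1233.98 + 837.757 = 2071.74.
True-score variance = 785.316 + 837.757 = 1623.07, so reliability = 0.7834.
Error variance = 2071.74 − 1623.07 = 448.664; SEM = √448.664 = 21.182.

21.182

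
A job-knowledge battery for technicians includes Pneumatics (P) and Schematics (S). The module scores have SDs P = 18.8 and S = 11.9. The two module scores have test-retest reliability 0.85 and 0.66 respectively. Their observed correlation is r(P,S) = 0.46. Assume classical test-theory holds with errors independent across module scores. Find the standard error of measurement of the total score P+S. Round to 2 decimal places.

10.06

Var(total) = 495.05 + 205.822 = 700.872.
True-score variance = 393.887 + 205.822 = 599.709, so reliability = 0.8557.
Error variance = 700.872 − 599.709 = 101.163; SEM = √101.163 = 10.06.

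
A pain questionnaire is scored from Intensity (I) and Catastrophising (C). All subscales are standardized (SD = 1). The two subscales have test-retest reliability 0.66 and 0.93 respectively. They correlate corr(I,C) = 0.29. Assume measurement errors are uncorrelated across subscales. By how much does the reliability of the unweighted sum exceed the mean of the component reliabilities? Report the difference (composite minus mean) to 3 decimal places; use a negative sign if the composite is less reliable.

0.046

Var(sum) = 2 + 0.58 = 2.58; true-score variance = 1.59 + 0.58 = 2.17; composite reliability = 0.8411.
Mean component reliability = 0.7950.
Difference = 0.8411 − 0.7950 = 0.046.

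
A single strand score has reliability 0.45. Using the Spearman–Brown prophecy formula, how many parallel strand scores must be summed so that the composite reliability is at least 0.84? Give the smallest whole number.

7

k ≥ ρ*(1−ρ₁)/(ρ₁(1−ρ*)) = 0.84·0.55 / (0.45·0.16) = 6.417.
Smallest integer k = 7.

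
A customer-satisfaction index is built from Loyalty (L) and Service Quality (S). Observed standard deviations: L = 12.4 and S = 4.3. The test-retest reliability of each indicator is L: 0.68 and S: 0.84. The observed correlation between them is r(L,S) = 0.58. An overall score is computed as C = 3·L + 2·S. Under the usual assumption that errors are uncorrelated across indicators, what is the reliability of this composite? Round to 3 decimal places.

0.751

Var(C) = 3²·12.4² + 2²·4.3² + 2·[6·12.4·4.3·0.58] = 1457.8 + 371.107 = 1828.91.
With uncorrelated errors the cross-covariances are all true-score covariance, so they carry over unchanged; only the diagonal terms shrink to ρᵢσᵢ².
True-score variance = [3²·12.4²·0.68 + 2²·4.3²·0.84] + 371.107 = 1003.14 + 371.107 = 1374.24.
Reliability = 1374.24 / 1828.91 = 0.751.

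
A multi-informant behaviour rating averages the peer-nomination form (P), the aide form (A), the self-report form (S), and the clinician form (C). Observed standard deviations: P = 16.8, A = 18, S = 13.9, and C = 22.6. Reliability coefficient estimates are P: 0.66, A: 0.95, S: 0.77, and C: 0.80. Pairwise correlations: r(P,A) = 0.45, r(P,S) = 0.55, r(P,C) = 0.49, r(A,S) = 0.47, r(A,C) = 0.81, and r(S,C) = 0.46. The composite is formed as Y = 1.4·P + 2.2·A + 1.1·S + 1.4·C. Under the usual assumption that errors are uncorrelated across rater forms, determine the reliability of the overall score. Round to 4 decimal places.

0.9378

Var(Y) = 1.4²·16.8² + 2.2²·18² + 1.1²·13.9² + 1.4²·22.6² + 2·[3.08·16.8·18·0.45 + 1.54·16.8·13.9·0.55 + 1.96·16.8·22.6·0.49 + 2.42·18·13.9·0.47 + 3.08·18·22.6·0.81 + 1.54·13.9·22.6·0.46] = 3356.22 + 5007.12 = 8363.35.
Under uncorrelated errors the observed covariances equal the true-score covariances, so only the own-variance terms attenuate.
True-score variance = [1.4²·16.8²·0.66 + 2.2²·18²·0.95 + 1.1²·13.9²·0.77 + 1.4²·22.6²·0.80] + 5007.12 = 2835.74 + 5007.12 = 7842.87.
Reliability = 7842.87 / 8363.35 = 0.9378.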